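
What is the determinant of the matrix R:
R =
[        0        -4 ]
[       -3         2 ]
det(R) = -12

For a 2×2 matrix [[a, b], [c, d]], det = a*d - b*c.
det(R) = (0)*(2) - (-4)*(-3) = 0 - 12 = -12.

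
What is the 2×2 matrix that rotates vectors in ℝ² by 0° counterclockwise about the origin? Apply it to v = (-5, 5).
R = [[1, 0], [0, 1]]; R·v = (-5, 5)

A counterclockwise rotation by angle θ in ℝ² has matrix R(θ) = [[cos θ, -sin θ], [sin θ, cos θ]].
For θ = 0°: cos θ = 1, sin θ = 0.
R(0°) = [[1, 0], [0, 1]].
R·v = [1·-5 + (0)·5, 0·-5 + 1·5] = (-5, 5).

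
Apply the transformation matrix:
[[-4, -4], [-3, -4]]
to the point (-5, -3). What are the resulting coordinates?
(32, 27)

Matrix multiplication:
[[-4, -4], [-3, -4]] × [-5, -3]ᵀ
= [-4×-5 + -4×-3, -3×-5 + -4×-3]ᵀ
= [32.0000, 27.0000]ᵀ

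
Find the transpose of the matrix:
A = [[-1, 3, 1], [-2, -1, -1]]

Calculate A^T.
[[-1, -2], [3, -1], [1, -1]]

The transpose sends entry (i,j) to (j,i); rows become columns.
Row 0 of A: [-1, 3, 1] -> column 0 of A^T.
Row 1 of A: [-2, -1, -1] -> column 1 of A^T.
A^T = [[-1, -2], [3, -1], [1, -1]]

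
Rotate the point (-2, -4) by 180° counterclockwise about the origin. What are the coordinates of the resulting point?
(2, 4)

Rotation matrix R(θ) = [[cos θ, -sin θ], [sin θ, cos θ]]; for θ = 180°:
R = [[-1, 0], [0, -1]]
Result: R × [-2, -4]ᵀ = [-1·-2 + (0)·-4, 0·-2 + (-1)·-4]ᵀ = (2, 4)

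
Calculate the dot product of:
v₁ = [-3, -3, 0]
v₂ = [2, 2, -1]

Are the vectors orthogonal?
-12, No

The dot product is the sum of products of corresponding components.
v₁·v₂ = (-3)*(2) + (-3)*(2) + (0)*(-1) = -6 - 6 + 0 = -12.
Two vectors are orthogonal iff their dot product is 0; here the dot product is -12, so the vectors are not orthogonal.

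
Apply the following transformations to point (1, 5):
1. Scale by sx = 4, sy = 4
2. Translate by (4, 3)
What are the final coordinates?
(8, 23)

Step 1: Scale (1, 5) by (sx, sy) = (4, 4) → (4, 20)
Step 2: Translate by (4, 3) → (8, 23)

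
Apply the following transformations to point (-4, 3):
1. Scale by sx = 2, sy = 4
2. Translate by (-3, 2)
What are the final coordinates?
(-11, 14)

Step 1: Scale (-4, 3) by (sx, sy) = (2, 4) → (-8, 12)
Step 2: Translate by (-3, 2) → (-11, 14)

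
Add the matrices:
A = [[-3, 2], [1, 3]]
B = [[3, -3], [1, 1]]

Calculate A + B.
[[0, -1], [2, 4]]

Add corresponding elements:
(-3)+(3)=0
(2)+(-3)=-1
(1)+(1)=2
(3)+(1)=4
A + B = [[0, -1], [2, 4]]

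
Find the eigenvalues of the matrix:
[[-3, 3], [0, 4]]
λ = -3 and λ = 4

Characteristic equation: det(A - λI) = 0
λ² - (trace)λ + (det) = 0
λ² - (1)λ + (-12) = 0
λ² - 1λ - 12 = 0
Solving: λ = -3, 4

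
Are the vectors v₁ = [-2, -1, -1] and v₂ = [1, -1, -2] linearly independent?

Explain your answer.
Yes, linearly independent

Two vectors are linearly dependent iff one is a scalar multiple of the other.
No single scalar k satisfies v₂ = k·v₁ (the ratios of corresponding entries disagree), so v₁ and v₂ are linearly independent.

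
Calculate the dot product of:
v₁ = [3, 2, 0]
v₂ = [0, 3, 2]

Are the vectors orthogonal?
6, No

The dot product is the sum of products of corresponding components.
v₁·v₂ = (3)*(0) + (2)*(3) + (0)*(2) = 0 + 6 + 0 = 6.
Two vectors are orthogonal iff their dot product is 0; here the dot product is 6, so the vectors are not orthogonal.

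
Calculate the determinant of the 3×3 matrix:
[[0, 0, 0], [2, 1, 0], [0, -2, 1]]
0

Expansion along first row:
det = 0·det([[1,0],[-2,1]]) - 0·det([[2,0],[0,1]]) + 0·det([[2,1],[0,-2]])
    = 0·(1·1 - 0·-2) - 0·(2·1 - 0·0) + 0·(2·-2 - 1·0)
    = 0·1 - 0·2 + 0·-4
    = 0 + 0 + 0 = 0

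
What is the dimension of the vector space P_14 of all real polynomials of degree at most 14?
Dimension = 15

A polynomial of degree at most 14 can be written as a₀ + a₁x + a₂x² + … + a_14x^14, with 15 free coefficients a₀, …, a_14.
The set {1, x, x², …, x^14} is a basis: it spans P_14 (every such polynomial is a linear combination of these) and is linearly independent (a polynomial is zero iff all its coefficients are zero).
Therefore dim(P_14) = 14 + 1 = 15.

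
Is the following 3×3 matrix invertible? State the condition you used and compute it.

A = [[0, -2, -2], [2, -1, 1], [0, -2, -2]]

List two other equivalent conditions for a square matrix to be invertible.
No, not invertible; det(A) = 0 (two rows are equal, so the rows are linearly dependent). Equivalent conditions (failing for this A): rank(A) < 3; Ax = 0 has non-trivial solutions; 0 is an eigenvalue; the columns are linearly dependent.

To check invertibility, compute det(A).
In this matrix, row 0 and the last row are identical, so one row is a scalar multiple of another and the rows are linearly dependent.
A matrix with linearly dependent rows has det = 0 and is not invertible.
Equivalent failed conditions:
- rank(A) < 3.
- Ax = 0 has non-trivial solutions.
- 0 is an eigenvalue.
- The columns are linearly dependent.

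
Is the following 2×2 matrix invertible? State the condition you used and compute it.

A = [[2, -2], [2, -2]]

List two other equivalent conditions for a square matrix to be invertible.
No, not invertible; det(A) = 0 (two rows are equal, so the rows are linearly dependent). Equivalent conditions (failing for this A): rank(A) < 2; Ax = 0 has non-trivial solutions; 0 is an eigenvalue; the columns are linearly dependent.

To check invertibility, compute det(A).
In this matrix, row 0 and the last row are identical, so one row is a scalar multiple of another and the rows are linearly dependent.
A matrix with linearly dependent rows has det = 0 and is not invertible.
Equivalent failed conditions:
- rank(A) < 2.
- Ax = 0 has non-trivial solutions.
- 0 is an eigenvalue.
- The columns are linearly dependent.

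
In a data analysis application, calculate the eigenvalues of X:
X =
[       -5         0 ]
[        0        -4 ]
λ = -5, -4

Solve det(X - λI) = 0. For a 2×2 matrix the characteristic equation is λ² - (trace)λ + det = 0.
trace(X) = a + d = -5 - 4 = -9.
det(X) = a*d - b*c = (-5)*(-4) - (0)*(0) = 20 - 0 = 20.
Characteristic equation: λ² - (-9)λ + (20) = 0.
Discriminant = (-9)² - 4*(20) = 81 - 80 = 1.
λ = (-9 ± √1) / 2 = (-9 ± 1) / 2 = -5, -4.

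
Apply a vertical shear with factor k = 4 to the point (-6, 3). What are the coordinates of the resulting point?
(-6, -21)

Shear matrix for vertical shear with factor k = 4:
[[1, 0], [4, 1]]
Result: (-6, 3) → (-6, -21)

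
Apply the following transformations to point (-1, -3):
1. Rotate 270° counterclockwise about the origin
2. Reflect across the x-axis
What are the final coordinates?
(-3, -1)

Step 1: Rotate 270° → (-3, 1)
Step 2: Reflect across the x-axis → (-3, -1)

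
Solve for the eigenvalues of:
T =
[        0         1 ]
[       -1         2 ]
λ = 1, 1

Solve det(T - λI) = 0. For a 2×2 matrix the characteristic equation is λ² - (trace)λ + det = 0.
trace(T) = a + d = 0 + 2 = 2.
det(T) = a*d - b*c = (0)*(2) - (1)*(-1) = 0 + 1 = 1.
Characteristic equation: λ² - (2)λ + (1) = 0.
Discriminant = (2)² - 4*(1) = 4 - 4 = 0.
λ = (2 ± √0) / 2 = (2 ± 0) / 2 = 1, 1.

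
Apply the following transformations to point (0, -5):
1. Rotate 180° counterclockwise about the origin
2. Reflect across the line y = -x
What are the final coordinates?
(-5, 0)

Step 1: Rotate 180° → (0, 5)
Step 2: Reflect across the line y = -x → (-5, 0)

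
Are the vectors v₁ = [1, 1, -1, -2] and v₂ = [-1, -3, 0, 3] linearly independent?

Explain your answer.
Yes, linearly independent

Two vectors are linearly dependent iff one is a scalar multiple of the other.
No single scalar k satisfies v₂ = k·v₁ (the ratios of corresponding entries disagree), so v₁ and v₂ are linearly independent.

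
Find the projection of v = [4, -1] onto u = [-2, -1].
[14/5, 7/5]

The projection of v onto u is proj_u(v) = ((v·u) / (u·u)) · u.
v·u = (4)*(-2) + (-1)*(-1) = -7.
u·u = (-2)*(-2) + (-1)*(-1) = 5.
coefficient = -7 / 5 = -7/5.
proj_u(v) = -7/5 · [-2, -1] = [14/5, 7/5].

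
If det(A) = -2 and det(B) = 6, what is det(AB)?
-12

Use the multiplicative property of determinants: det(AB) = det(A)*det(B).
det(AB) = (-2)*(6) = -12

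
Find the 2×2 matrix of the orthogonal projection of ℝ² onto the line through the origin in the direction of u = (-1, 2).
[[1/5, -2/5], [-2/5, 4/5]]

The orthogonal projection onto the line spanned by a nonzero vector u = (a, b) has matrix P = (u uᵀ) / (uᵀ u) = (1/(a² + b²)) · [[a², ab], [ab, b²]].
Here u = (-1, 2), so a² + b² = 1 + 4 = 5.
P = (1/5) · [[1, -2], [-2, 4]] = [[1/5, -2/5], [-2/5, 4/5]].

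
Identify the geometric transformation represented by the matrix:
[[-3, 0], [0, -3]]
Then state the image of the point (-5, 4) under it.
uniform scaling by factor -3; image of (-5, 4) is (15, -12)

This is a diagonal matrix with equal entries -3, so it scales both axes by the same factor -3.
The matrix [[-3, 0], [0, -3]] represents: uniform scaling by factor -3.
Applying it to (-5, 4): [-3·-5 + 0·4, 0·-5 + -3·4] = (15, -12).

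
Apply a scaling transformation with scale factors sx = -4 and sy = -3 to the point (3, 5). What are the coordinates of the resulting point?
(-12, -15)

Scaling matrix:
[[-4, 0], [0, -3]]
Result: (3 × -4, 5 × -3) = (-12, -15)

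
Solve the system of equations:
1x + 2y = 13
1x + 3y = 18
x = 3, y = 5

Use elimination (row reduction):
Equation 1: 1x + 2y = 13.
Equation 2: 1x + 3y = 18.
Multiply Eq1 by 1 and Eq2 by 1: 1x + 2y = 13;  1x + 3y = 18.
Subtract: (1)y = 5, so y = 5.
Back-substitute into Eq1: 1x + 2*(5) = 13, so x = 3.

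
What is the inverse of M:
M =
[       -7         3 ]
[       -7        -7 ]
det(M) = 70
M⁻¹ =
[    -1/10     -3/70 ]
[     1/10     -1/10 ]

For a 2×2 matrix M = [[a, b], [c, d]] with det(M) ≠ 0, M⁻¹ = (1/det(M)) * [[d, -b], [-c, a]].
det(M) = (-7)*(-7) - (3)*(-7) = 49 + 21 = 70.
M⁻¹ = (1/70) * [[-7, -3], [7, -7]].
Dividing each entry by 70 and reducing:
M⁻¹ =
[    -1/10     -3/70 ]
[     1/10     -1/10 ]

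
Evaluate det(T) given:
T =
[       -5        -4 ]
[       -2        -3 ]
det(T) = 7

For a 2×2 matrix [[a, b], [c, d]], det = a*d - b*c.
det(T) = (-5)*(-3) - (-4)*(-2) = 15 - 8 = 7.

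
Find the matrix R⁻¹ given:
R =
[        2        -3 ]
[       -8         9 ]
det(R) = -6
R⁻¹ =
[     -3/2      -1/2 ]
[     -4/3      -1/3 ]

For a 2×2 matrix R = [[a, b], [c, d]] with det(R) ≠ 0, R⁻¹ = (1/det(R)) * [[d, -b], [-c, a]].
det(R) = (2)*(9) - (-3)*(-8) = 18 - 24 = -6.
R⁻¹ = (1/-6) * [[9, 3], [8, 2]].
Dividing each entry by -6 and reducing:
R⁻¹ =
[     -3/2      -1/2 ]
[     -4/3      -1/3 ]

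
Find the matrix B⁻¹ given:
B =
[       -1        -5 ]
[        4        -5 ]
det(B) = 25
B⁻¹ =
[     -1/5       1/5 ]
[    -4/25     -1/25 ]

For a 2×2 matrix B = [[a, b], [c, d]] with det(B) ≠ 0, B⁻¹ = (1/det(B)) * [[d, -b], [-c, a]].
det(B) = (-1)*(-5) - (-5)*(4) = 5 + 20 = 25.
B⁻¹ = (1/25) * [[-5, 5], [-4, -1]].
Dividing each entry by 25 and reducing:
B⁻¹ =
[     -1/5       1/5 ]
[    -4/25     -1/25 ]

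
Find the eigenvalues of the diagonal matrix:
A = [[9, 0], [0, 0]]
λ₁ = 9, λ₂ = 0

The characteristic polynomial of A is det(A - λI) = (9 - λ)(0 - λ) = 0.
The roots are λ = 9 and λ = 0, so the eigenvalues are the diagonal entries.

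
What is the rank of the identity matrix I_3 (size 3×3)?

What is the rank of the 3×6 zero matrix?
rank(I_3) = 3, rank(0) = 0

The identity I_3 has 3 columns that are the standard basis vectors e_1, …, e_3. These are linearly independent, so all 3 columns are pivots and rank(I_3) = 3.
The 3×6 zero matrix has every entry zero, so every row is the zero row and there are no pivots; rank(0) = 0.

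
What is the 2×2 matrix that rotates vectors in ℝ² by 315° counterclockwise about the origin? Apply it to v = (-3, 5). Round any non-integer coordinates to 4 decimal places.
R = [[√2/2, √2/2], [-√2/2, √2/2]]; R·v = (1.4142, 5.6569)

A counterclockwise rotation by angle θ in ℝ² has matrix R(θ) = [[cos θ, -sin θ], [sin θ, cos θ]].
For θ = 315°: cos θ = √2/2, sin θ = -√2/2.
R(315°) = [[√2/2, √2/2], [-√2/2, √2/2]].
R·v = [√2/2·-3 + (√2/2)·5, -√2/2·-3 + √2/2·5] = (1.4142, 5.6569).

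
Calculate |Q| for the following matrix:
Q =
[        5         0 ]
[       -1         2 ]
det(Q) = 10

For a 2×2 matrix [[a, b], [c, d]], det = a*d - b*c.
det(Q) = (5)*(2) - (0)*(-1) = 10 - 0 = 10.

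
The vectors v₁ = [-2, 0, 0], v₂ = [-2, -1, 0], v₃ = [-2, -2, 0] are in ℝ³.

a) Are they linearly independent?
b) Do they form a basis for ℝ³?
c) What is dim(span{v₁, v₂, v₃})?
Not independent, not a basis, dim(span) = 2

Check whether v₃ can be written as a linear combination of v₁ and v₂.
v₃ = (-1)·v₁ + (2)·v₂ = [-2, -2, 0], so the three vectors are linearly dependent.
Thus they do not form a basis for ℝ³, and dim(span{v₁, v₂, v₃}) = 2 (spanned by v₁ and v₂).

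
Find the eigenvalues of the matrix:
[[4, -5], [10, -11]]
λ = -6 and λ = -1

Characteristic equation: det(A - λI) = 0
λ² - (trace)λ + (det) = 0
λ² - (-7)λ + (6) = 0
λ² + 7λ + 6 = 0
Solving: λ = -6, -1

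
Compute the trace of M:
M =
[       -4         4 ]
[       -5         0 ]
tr(M) = -4 + 0 = -4

The trace of a square matrix is the sum of its diagonal entries.
Diagonal entries of M: M[0][0] = -4, M[1][1] = 0.
tr(M) = -4 + 0 = -4.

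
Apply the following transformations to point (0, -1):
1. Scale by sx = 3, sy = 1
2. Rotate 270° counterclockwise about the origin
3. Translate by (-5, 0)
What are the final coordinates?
(-6, 0)

Step 1: Scale → (0, -1)
Step 2: Rotate 270° → (-1, 0)
Step 3: Translate → (-6, 0)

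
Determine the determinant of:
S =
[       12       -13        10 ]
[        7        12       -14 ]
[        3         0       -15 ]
det(S) = -3339

Expand along row 0 (cofactor expansion): det(S) = a*(e*i - f*h) - b*(d*i - f*g) + c*(d*h - e*g), where the 3×3 is [[a, b, c], [d, e, f], [g, h, i]].
Minor M_00 = (12)*(-15) - (-14)*(0) = -180 - 0 = -180.
Minor M_01 = (7)*(-15) - (-14)*(3) = -105 + 42 = -63.
Minor M_02 = (7)*(0) - (12)*(3) = 0 - 36 = -36.
det(S) = (12)*(-180) - (-13)*(-63) + (10)*(-36) = -2160 - 819 - 360 = -3339.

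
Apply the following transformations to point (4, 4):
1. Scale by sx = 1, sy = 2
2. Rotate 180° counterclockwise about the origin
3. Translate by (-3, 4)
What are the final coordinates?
(-7, -4)

Step 1: Scale → (4, 8)
Step 2: Rotate 180° → (-4, -8)
Step 3: Translate → (-7, -4)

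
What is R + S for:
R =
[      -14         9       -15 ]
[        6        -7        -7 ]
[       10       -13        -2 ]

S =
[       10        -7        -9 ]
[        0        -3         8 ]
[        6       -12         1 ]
R + S =
[       -4         2       -24 ]
[        6       -10         1 ]
[       16       -25        -1 ]

Matrix addition is elementwise: (R+S)[i][j] = R[i][j] + S[i][j].
  (R+S)[0][0] = (-14) + (10) = -4
  (R+S)[0][1] = (9) + (-7) = 2
  (R+S)[0][2] = (-15) + (-9) = -24
  (R+S)[1][0] = (6) + (0) = 6
  (R+S)[1][1] = (-7) + (-3) = -10
  (R+S)[1][2] = (-7) + (8) = 1
  (R+S)[2][0] = (10) + (6) = 16
  (R+S)[2][1] = (-13) + (-12) = -25
  (R+S)[2][2] = (-2) + (1) = -1
R + S =
[       -4         2       -24 ]
[        6       -10         1 ]
[       16       -25        -1 ]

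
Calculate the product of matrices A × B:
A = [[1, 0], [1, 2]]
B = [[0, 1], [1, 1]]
[[0, 1], [2, 3]]

Matrix multiplication:
C[0][0] = 1×0 + 0×1 = 0
C[0][1] = 1×1 + 0×1 = 1
C[1][0] = 1×0 + 2×1 = 2
C[1][1] = 1×1 + 2×1 = 3
Result: [[0, 1], [2, 3]]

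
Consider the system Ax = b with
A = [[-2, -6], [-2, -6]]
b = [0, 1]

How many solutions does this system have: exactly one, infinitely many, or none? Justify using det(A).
No solution

det(A) = (-2)*(-6) - (-6)*(-2) = 0, so A is singular.
The column space of A is span(column 1) = span([-2, -2]).
b = [0, 1] is not a scalar multiple of column 1, so b ∉ column space and the system is inconsistent — no solution.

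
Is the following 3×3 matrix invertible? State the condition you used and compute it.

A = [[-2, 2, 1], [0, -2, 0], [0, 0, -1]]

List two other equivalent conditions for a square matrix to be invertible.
Yes, invertible; det(A) = -4 ≠ 0. Equivalent conditions: rank(A) = 3; Ax = 0 has only the trivial solution; 0 is not an eigenvalue; the columns of A are linearly independent.

To check invertibility, compute det(A).
The given matrix is triangular, so det(A) equals the product of its diagonal entries = -4 ≠ 0.
Since det(A) ≠ 0, A is invertible.
Equivalent conditions for a square matrix A to be invertible:
- rank(A) = 3 (full rank).
- The homogeneous system Ax = 0 has only the trivial solution x = 0.
- 0 is not an eigenvalue of A.
- The columns (equivalently rows) of A are linearly independent.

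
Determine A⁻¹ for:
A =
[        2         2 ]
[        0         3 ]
det(A) = 6
A⁻¹ =
[      1/2      -1/3 ]
[        0       1/3 ]

For a 2×2 matrix A = [[a, b], [c, d]] with det(A) ≠ 0, A⁻¹ = (1/det(A)) * [[d, -b], [-c, a]].
det(A) = (2)*(3) - (2)*(0) = 6 - 0 = 6.
A⁻¹ = (1/6) * [[3, -2], [0, 2]].
Dividing each entry by 6 and reducing:
A⁻¹ =
[      1/2      -1/3 ]
[        0       1/3 ]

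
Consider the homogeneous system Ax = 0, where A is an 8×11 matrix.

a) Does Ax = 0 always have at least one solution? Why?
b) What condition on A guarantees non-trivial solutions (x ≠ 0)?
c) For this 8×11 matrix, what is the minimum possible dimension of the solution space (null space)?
a) Yes, x = 0 is always a solution. b) When A has linearly dependent columns (rank < n). c) Minimum nullity = 3.

a) x = 0 satisfies A·0 = 0, so the zero vector is always a solution.
b) Non-trivial solutions exist iff the columns of A are linearly dependent, equivalently rank(A) < n (the number of columns).
c) By rank-nullity, rank(A) + nullity(A) = n = 11. Since A has only 8 rows, rank(A) ≤ 8, so nullity(A) ≥ 11 - 8 = 3.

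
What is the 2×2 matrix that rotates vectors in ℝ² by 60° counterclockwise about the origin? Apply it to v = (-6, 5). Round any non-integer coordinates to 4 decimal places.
R = [[1/2, -√3/2], [√3/2, 1/2]]; R·v = (-7.3301, -2.6962)

A counterclockwise rotation by angle θ in ℝ² has matrix R(θ) = [[cos θ, -sin θ], [sin θ, cos θ]].
For θ = 60°: cos θ = 1/2, sin θ = √3/2.
R(60°) = [[1/2, -√3/2], [√3/2, 1/2]].
R·v = [1/2·-6 + (-√3/2)·5, √3/2·-6 + 1/2·5] = (-7.3301, -2.6962).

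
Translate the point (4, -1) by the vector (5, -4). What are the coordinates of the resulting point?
(9, -5)

Translation by (5, -4):
x' = 4 + 5 = 9
y' = -1 + -4 = -5
Homogeneous matrix: [[1, 0, 5], [0, 1, -4], [0, 0, 1]]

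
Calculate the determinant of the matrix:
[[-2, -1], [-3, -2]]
1

For a 2×2 matrix [[a, b], [c, d]], det = ad - bc
det = (-2)(-2) - (-1)(-3) = 4 - 3 = 1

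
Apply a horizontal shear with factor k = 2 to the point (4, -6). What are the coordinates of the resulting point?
(-8, -6)

Shear matrix for horizontal shear with factor k = 2:
[[1, 2], [0, 1]]
Result: (4, -6) → (-8, -6)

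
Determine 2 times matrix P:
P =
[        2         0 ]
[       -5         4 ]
2P =
[        4         0 ]
[      -10         8 ]

Scalar multiplication is elementwise: (2P)[i][j] = 2 * P[i][j].
  (2P)[0][0] = 2 * (2) = 4
  (2P)[0][1] = 2 * (0) = 0
  (2P)[1][0] = 2 * (-5) = -10
  (2P)[1][1] = 2 * (4) = 8
2P =
[        4         0 ]
[      -10         8 ]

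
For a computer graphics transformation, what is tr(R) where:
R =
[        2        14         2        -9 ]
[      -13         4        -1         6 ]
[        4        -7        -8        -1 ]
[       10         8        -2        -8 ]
tr(R) = 2 + 4 - 8 - 8 = -10

The trace of a square matrix is the sum of its diagonal entries.
Diagonal entries of R: R[0][0] = 2, R[1][1] = 4, R[2][2] = -8, R[3][3] = -8.
tr(R) = 2 + 4 - 8 - 8 = -10.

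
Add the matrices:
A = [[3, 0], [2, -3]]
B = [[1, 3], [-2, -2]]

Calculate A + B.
[[4, 3], [0, -5]]

Add corresponding elements:
(3)+(1)=4
(0)+(3)=3
(2)+(-2)=0
(-3)+(-2)=-5
A + B = [[4, 3], [0, -5]]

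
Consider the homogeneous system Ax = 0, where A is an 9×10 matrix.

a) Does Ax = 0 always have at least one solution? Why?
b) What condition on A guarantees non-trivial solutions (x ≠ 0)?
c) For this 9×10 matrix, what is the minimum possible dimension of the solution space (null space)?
a) Yes, x = 0 is always a solution. b) When A has linearly dependent columns (rank < n). c) Minimum nullity = 1.

a) x = 0 satisfies A·0 = 0, so the zero vector is always a solution.
b) Non-trivial solutions exist iff the columns of A are linearly dependent, equivalently rank(A) < n (the number of columns).
c) By rank-nullity, rank(A) + nullity(A) = n = 10. Since A has only 9 rows, rank(A) ≤ 9, so nullity(A) ≥ 10 - 9 = 1.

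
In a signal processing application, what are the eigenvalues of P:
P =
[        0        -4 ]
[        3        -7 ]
λ = -4, -3

Solve det(P - λI) = 0. For a 2×2 matrix the characteristic equation is λ² - (trace)λ + det = 0.
trace(P) = a + d = 0 - 7 = -7.
det(P) = a*d - b*c = (0)*(-7) - (-4)*(3) = 0 + 12 = 12.
Characteristic equation: λ² - (-7)λ + (12) = 0.
Discriminant = (-7)² - 4*(12) = 49 - 48 = 1.
λ = (-7 ± √1) / 2 = (-7 ± 1) / 2 = -4, -3.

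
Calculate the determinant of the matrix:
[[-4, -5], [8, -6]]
64

For a 2×2 matrix [[a, b], [c, d]], det = ad - bc
det = (-4)(-6) - (-5)(8) = 24 - -40 = 64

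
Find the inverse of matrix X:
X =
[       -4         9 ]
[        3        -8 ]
det(X) = 5
X⁻¹ =
[     -8/5      -9/5 ]
[     -3/5      -4/5 ]

For a 2×2 matrix X = [[a, b], [c, d]] with det(X) ≠ 0, X⁻¹ = (1/det(X)) * [[d, -b], [-c, a]].
det(X) = (-4)*(-8) - (9)*(3) = 32 - 27 = 5.
X⁻¹ = (1/5) * [[-8, -9], [-3, -4]].
Dividing each entry by 5 and reducing:
X⁻¹ =
[     -8/5      -9/5 ]
[     -3/5      -4/5 ]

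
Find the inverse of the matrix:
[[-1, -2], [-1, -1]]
[[1, -2], [-1, 1]]

For [[a,b],[c,d]], inverse = (1/det)·[[d,-b],[-c,a]]
det = -1·-1 - -2·-1 = -1
Inverse = (1/-1)·[[-1, 2], [1, -1]]
        = [[1, -2], [-1, 1]]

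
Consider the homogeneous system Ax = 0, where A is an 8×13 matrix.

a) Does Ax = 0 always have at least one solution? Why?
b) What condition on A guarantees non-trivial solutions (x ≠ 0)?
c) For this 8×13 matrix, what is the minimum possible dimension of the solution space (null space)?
a) Yes, x = 0 is always a solution. b) When A has linearly dependent columns (rank < n). c) Minimum nullity = 5.

a) x = 0 satisfies A·0 = 0, so the zero vector is always a solution.
b) Non-trivial solutions exist iff the columns of A are linearly dependent, equivalently rank(A) < n (the number of columns).
c) By rank-nullity, rank(A) + nullity(A) = n = 13. Since A has only 8 rows, rank(A) ≤ 8, so nullity(A) ≥ 13 - 8 = 5.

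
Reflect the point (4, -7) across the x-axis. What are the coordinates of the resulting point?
(4, 7)

Reflection across x-axis: (4, -7) → (4, 7)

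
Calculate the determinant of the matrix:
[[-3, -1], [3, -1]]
6

For a 2×2 matrix [[a, b], [c, d]], det = ad - bc
det = (-3)(-1) - (-1)(3) = 3 - -3 = 6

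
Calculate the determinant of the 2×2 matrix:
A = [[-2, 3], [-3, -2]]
13

For A = [[a, b], [c, d]], det(A) = a*d - b*c.
det(A) = (-2)*(-2) - (3)*(-3) = 4 - -9 = 13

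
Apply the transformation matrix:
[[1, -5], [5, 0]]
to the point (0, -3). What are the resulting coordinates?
(15, 0)

Matrix multiplication:
[[1, -5], [5, 0]] × [0, -3]ᵀ
= [1×0 + -5×-3, 5×0 + 0×-3]ᵀ
= [15.0000, 0.0000]ᵀ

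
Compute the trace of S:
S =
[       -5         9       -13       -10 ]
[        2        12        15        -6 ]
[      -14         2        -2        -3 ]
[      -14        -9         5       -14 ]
tr(S) = -5 + 12 - 2 - 14 = -9

The trace of a square matrix is the sum of its diagonal entries.
Diagonal entries of S: S[0][0] = -5, S[1][1] = 12, S[2][2] = -2, S[3][3] = -14.
tr(S) = -5 + 12 - 2 - 14 = -9.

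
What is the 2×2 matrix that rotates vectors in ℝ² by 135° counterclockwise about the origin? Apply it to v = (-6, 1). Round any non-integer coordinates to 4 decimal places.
R = [[-√2/2, -√2/2], [√2/2, -√2/2]]; R·v = (3.5355, -4.9497)

A counterclockwise rotation by angle θ in ℝ² has matrix R(θ) = [[cos θ, -sin θ], [sin θ, cos θ]].
For θ = 135°: cos θ = -√2/2, sin θ = √2/2.
R(135°) = [[-√2/2, -√2/2], [√2/2, -√2/2]].
R·v = [-√2/2·-6 + (-√2/2)·1, √2/2·-6 + -√2/2·1] = (3.5355, -4.9497).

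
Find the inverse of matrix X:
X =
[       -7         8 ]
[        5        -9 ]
det(X) = 23
X⁻¹ =
[    -9/23     -8/23 ]
[    -5/23     -7/23 ]

For a 2×2 matrix X = [[a, b], [c, d]] with det(X) ≠ 0, X⁻¹ = (1/det(X)) * [[d, -b], [-c, a]].
det(X) = (-7)*(-9) - (8)*(5) = 63 - 40 = 23.
X⁻¹ = (1/23) * [[-9, -8], [-5, -7]].
Dividing each entry by 23 and reducing:
X⁻¹ =
[    -9/23     -8/23 ]
[    -5/23     -7/23 ]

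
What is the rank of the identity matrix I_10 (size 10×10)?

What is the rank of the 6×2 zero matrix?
rank(I_10) = 10, rank(0) = 0

The identity I_10 has 10 columns that are the standard basis vectors e_1, …, e_10. These are linearly independent, so all 10 columns are pivots and rank(I_10) = 10.
The 6×2 zero matrix has every entry zero, so every row is the zero row and there are no pivots; rank(0) = 0.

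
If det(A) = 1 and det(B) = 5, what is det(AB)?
5

Use the multiplicative property of determinants: det(AB) = det(A)*det(B).
det(AB) = (1)*(5) = 5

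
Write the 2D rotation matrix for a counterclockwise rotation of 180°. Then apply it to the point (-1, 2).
R = [[-1, 0], [0, -1]]; R·(-1, 2) = (1, -2)

Rotation matrix formula: R(θ) = [[cos θ, -sin θ], [sin θ, cos θ]]
For θ = 180°:
cos(180°) = -1
sin(180°) = 0
R = [[-1, 0], [0, -1]]
Apply to (-1, 2): [-1·-1 + (0)·2, 0·-1 + -1·2] = (1, -2)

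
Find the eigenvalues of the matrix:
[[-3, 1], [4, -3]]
λ = -5 and λ = -1

Characteristic equation: det(A - λI) = 0
λ² - (trace)λ + (det) = 0
λ² - (-6)λ + (5) = 0
λ² + 6λ + 5 = 0
Solving: λ = -5, -1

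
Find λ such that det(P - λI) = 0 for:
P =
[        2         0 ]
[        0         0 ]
λ = 0, 2

Solve det(P - λI) = 0. For a 2×2 matrix the characteristic equation is λ² - (trace)λ + det = 0.
trace(P) = a + d = 2 + 0 = 2.
det(P) = a*d - b*c = (2)*(0) - (0)*(0) = 0 - 0 = 0.
Characteristic equation: λ² - (2)λ + (0) = 0.
Discriminant = (2)² - 4*(0) = 4 - 0 = 4.
λ = (2 ± √4) / 2 = (2 ± 2) / 2 = 0, 2.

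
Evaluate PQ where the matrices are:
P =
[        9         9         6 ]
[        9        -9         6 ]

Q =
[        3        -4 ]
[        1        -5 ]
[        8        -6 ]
PQ =
[       84      -117 ]
[       66       -27 ]

Matrix multiplication: (PQ)[i][j] = sum over k of P[i][k] * Q[k][j].
  (PQ)[0][0] = (9)*(3) + (9)*(1) + (6)*(8) = 84
  (PQ)[0][1] = (9)*(-4) + (9)*(-5) + (6)*(-6) = -117
  (PQ)[1][0] = (9)*(3) + (-9)*(1) + (6)*(8) = 66
  (PQ)[1][1] = (9)*(-4) + (-9)*(-5) + (6)*(-6) = -27
PQ =
[       84      -117 ]
[       66       -27 ]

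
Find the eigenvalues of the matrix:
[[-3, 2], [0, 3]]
λ = -3 and λ = 3

Characteristic equation: det(A - λI) = 0
λ² - (trace)λ + (det) = 0
λ² - (0)λ + (-9) = 0
λ² - 0λ - 9 = 0
Solving: λ = -3, 3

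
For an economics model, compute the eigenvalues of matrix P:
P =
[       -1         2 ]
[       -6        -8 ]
λ = -5, -4

Solve det(P - λI) = 0. For a 2×2 matrix the characteristic equation is λ² - (trace)λ + det = 0.
trace(P) = a + d = -1 - 8 = -9.
det(P) = a*d - b*c = (-1)*(-8) - (2)*(-6) = 8 + 12 = 20.
Characteristic equation: λ² - (-9)λ + (20) = 0.
Discriminant = (-9)² - 4*(20) = 81 - 80 = 1.
λ = (-9 ± √1) / 2 = (-9 ± 1) / 2 = -5, -4.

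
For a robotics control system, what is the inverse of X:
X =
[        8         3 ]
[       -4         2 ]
det(X) = 28
X⁻¹ =
[     1/14     -3/28 ]
[      1/7       2/7 ]

For a 2×2 matrix X = [[a, b], [c, d]] with det(X) ≠ 0, X⁻¹ = (1/det(X)) * [[d, -b], [-c, a]].
det(X) = (8)*(2) - (3)*(-4) = 16 + 12 = 28.
X⁻¹ = (1/28) * [[2, -3], [4, 8]].
Dividing each entry by 28 and reducing:
X⁻¹ =
[     1/14     -3/28 ]
[      1/7       2/7 ]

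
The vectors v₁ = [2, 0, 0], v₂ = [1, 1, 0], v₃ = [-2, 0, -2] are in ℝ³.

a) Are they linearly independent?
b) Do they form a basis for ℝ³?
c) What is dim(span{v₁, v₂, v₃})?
Yes independent, yes basis, dim = 3

Stack v₁, v₂, v₃ as rows of a 3×3 matrix.
[[2, 0, 0]; [1, 1, 0]; [-2, 0, -2]] is already lower triangular with nonzero diagonal entries (2, 1, -2), so its determinant is the product of the diagonal entries, det = (2)·(1)·(-2) = -4 ≠ 0, and the rows are linearly independent.
Three linearly independent vectors in ℝ³ form a basis for ℝ³, so dim(span{v₁,v₂,v₃}) = 3.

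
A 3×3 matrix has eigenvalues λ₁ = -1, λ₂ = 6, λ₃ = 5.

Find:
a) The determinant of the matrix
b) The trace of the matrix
det = -30, trace = 10

Two standard eigenvalue identities:
- det(A) equals the product of the eigenvalues (counted with multiplicity).
- trace(A) equals the sum of the eigenvalues.
det(A) = (-1)*(6)*(5) = -30.
trace(A) = -1 + 6 + 5 = 10.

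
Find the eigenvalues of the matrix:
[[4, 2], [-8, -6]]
λ = -4 and λ = 2

Characteristic equation: det(A - λI) = 0
λ² - (trace)λ + (det) = 0
λ² - (-2)λ + (-8) = 0
λ² + 2λ - 8 = 0
Solving: λ = -4, 2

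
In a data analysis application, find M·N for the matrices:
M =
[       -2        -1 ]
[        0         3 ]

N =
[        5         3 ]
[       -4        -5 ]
MN =
[       -6        -1 ]
[      -12       -15 ]

Matrix multiplication: (MN)[i][j] = sum over k of M[i][k] * N[k][j].
  (MN)[0][0] = (-2)*(5) + (-1)*(-4) = -6
  (MN)[0][1] = (-2)*(3) + (-1)*(-5) = -1
  (MN)[1][0] = (0)*(5) + (3)*(-4) = -12
  (MN)[1][1] = (0)*(3) + (3)*(-5) = -15
MN =
[       -6        -1 ]
[      -12       -15 ]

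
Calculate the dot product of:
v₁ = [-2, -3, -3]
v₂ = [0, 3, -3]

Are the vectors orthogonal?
0, Yes

The dot product is the sum of products of corresponding components.
v₁·v₂ = (-2)*(0) + (-3)*(3) + (-3)*(-3) = 0 - 9 + 9 = 0.
Two vectors are orthogonal iff their dot product is 0; here the dot product is 0, so the vectors are orthogonal.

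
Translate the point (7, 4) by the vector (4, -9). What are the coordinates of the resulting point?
(11, -5)

Translation by (4, -9):
x' = 7 + 4 = 11
y' = 4 + -9 = -5
Homogeneous matrix: [[1, 0, 4], [0, 1, -9], [0, 0, 1]]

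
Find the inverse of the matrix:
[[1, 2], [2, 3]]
[[-3, 2], [2, -1]]

For [[a,b],[c,d]], inverse = (1/det)·[[d,-b],[-c,a]]
det = 1·3 - 2·2 = -1
Inverse = (1/-1)·[[3, -2], [-2, 1]]
        = [[-3, 2], [2, -1]]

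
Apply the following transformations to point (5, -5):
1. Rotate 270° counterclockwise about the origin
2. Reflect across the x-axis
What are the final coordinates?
(-5, 5)

Step 1: Rotate 270° → (-5, -5)
Step 2: Reflect across the x-axis → (-5, 5)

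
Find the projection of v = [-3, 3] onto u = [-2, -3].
[6/13, 9/13]

The projection of v onto u is proj_u(v) = ((v·u) / (u·u)) · u.
v·u = (-3)*(-2) + (3)*(-3) = -3.
u·u = (-2)*(-2) + (-3)*(-3) = 13.
coefficient = -3 / 13 = -3/13.
proj_u(v) = -3/13 · [-2, -3] = [6/13, 9/13].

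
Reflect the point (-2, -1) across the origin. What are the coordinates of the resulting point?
(2, 1)

Reflection across origin: (-2, -1) → (2, 1)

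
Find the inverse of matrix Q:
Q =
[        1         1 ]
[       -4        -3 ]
det(Q) = 1
Q⁻¹ =
[       -3        -1 ]
[        4         1 ]

For a 2×2 matrix Q = [[a, b], [c, d]] with det(Q) ≠ 0, Q⁻¹ = (1/det(Q)) * [[d, -b], [-c, a]].
det(Q) = (1)*(-3) - (1)*(-4) = -3 + 4 = 1.
Q⁻¹ = (1/1) * [[-3, -1], [4, 1]].
Dividing each entry by 1 and reducing:
Q⁻¹ =
[       -3        -1 ]
[        4         1 ]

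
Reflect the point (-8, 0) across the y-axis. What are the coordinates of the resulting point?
(8, 0)

Reflection across y-axis: (-8, 0) → (8, 0)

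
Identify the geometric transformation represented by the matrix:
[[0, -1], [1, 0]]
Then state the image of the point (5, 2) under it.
rotation by 90° counterclockwise; image of (5, 2) is (-2, 5)

This matches the form [[cos θ, -sin θ], [sin θ, cos θ]] of a rotation matrix; reading off cos θ and sin θ gives the angle.
The matrix [[0, -1], [1, 0]] represents: rotation by 90° counterclockwise.
Applying it to (5, 2): [0·5 + -1·2, 1·5 + 0·2] = (-2, 5).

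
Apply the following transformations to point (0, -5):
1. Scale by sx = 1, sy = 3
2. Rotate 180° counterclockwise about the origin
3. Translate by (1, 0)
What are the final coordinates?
(1, 15)

Step 1: Scale → (0, -15)
Step 2: Rotate 180° → (0, 15)
Step 3: Translate → (1, 15)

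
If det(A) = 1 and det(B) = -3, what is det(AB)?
-3

Use the multiplicative property of determinants: det(AB) = det(A)*det(B).
det(AB) = (1)*(-3) = -3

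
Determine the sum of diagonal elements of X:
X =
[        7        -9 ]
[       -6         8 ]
tr(X) = 7 + 8 = 15

The trace of a square matrix is the sum of its diagonal entries.
Diagonal entries of X: X[0][0] = 7, X[1][1] = 8.
tr(X) = 7 + 8 = 15.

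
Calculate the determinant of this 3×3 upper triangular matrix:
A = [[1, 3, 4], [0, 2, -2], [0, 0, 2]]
4

The determinant of a triangular matrix is the product of its diagonal entries (the off-diagonal entries above the diagonal do not affect it).
det(A) = (1) * (2) * (2) = 4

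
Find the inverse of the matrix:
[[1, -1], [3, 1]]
[[1/4, 1/4], [-3/4, 1/4]]

For [[a,b],[c,d]], inverse = (1/det)·[[d,-b],[-c,a]]
det = 1·1 - -1·3 = 4
Inverse = (1/4)·[[1, 1], [-3, 1]]
        = [[1/4, 1/4], [-3/4, 1/4]]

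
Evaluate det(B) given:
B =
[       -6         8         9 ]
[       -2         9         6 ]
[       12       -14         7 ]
det(B) = -914

Expand along row 0 (cofactor expansion): det(B) = a*(e*i - f*h) - b*(d*i - f*g) + c*(d*h - e*g), where the 3×3 is [[a, b, c], [d, e, f], [g, h, i]].
Minor M_00 = (9)*(7) - (6)*(-14) = 63 + 84 = 147.
Minor M_01 = (-2)*(7) - (6)*(12) = -14 - 72 = -86.
Minor M_02 = (-2)*(-14) - (9)*(12) = 28 - 108 = -80.
det(B) = (-6)*(147) - (8)*(-86) + (9)*(-80) = -882 + 688 - 720 = -914.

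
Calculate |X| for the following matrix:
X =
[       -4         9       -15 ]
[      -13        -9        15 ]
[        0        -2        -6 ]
det(X) = -1428

Expand along row 0 (cofactor expansion): det(X) = a*(e*i - f*h) - b*(d*i - f*g) + c*(d*h - e*g), where the 3×3 is [[a, b, c], [d, e, f], [g, h, i]].
Minor M_00 = (-9)*(-6) - (15)*(-2) = 54 + 30 = 84.
Minor M_01 = (-13)*(-6) - (15)*(0) = 78 - 0 = 78.
Minor M_02 = (-13)*(-2) - (-9)*(0) = 26 - 0 = 26.
det(X) = (-4)*(84) - (9)*(78) + (-15)*(26) = -336 - 702 - 390 = -1428.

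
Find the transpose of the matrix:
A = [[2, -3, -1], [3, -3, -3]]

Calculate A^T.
[[2, 3], [-3, -3], [-1, -3]]

The transpose sends entry (i,j) to (j,i); rows become columns.
Row 0 of A: [2, -3, -1] -> column 0 of A^T.
Row 1 of A: [3, -3, -3] -> column 1 of A^T.
A^T = [[2, 3], [-3, -3], [-1, -3]]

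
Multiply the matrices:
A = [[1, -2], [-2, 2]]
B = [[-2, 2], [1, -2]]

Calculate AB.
[[-4, 6], [6, -8]]

Each entry (i,j) of AB = sum over k of A[i][k]*B[k][j].
(AB)[0][0] = (1)*(-2) + (-2)*(1) = -4
(AB)[0][1] = (1)*(2) + (-2)*(-2) = 6
(AB)[1][0] = (-2)*(-2) + (2)*(1) = 6
(AB)[1][1] = (-2)*(2) + (2)*(-2) = -8
AB = [[-4, 6], [6, -8]]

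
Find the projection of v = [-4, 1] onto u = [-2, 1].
[-18/5, 9/5]

The projection of v onto u is proj_u(v) = ((v·u) / (u·u)) · u.
v·u = (-4)*(-2) + (1)*(1) = 9.
u·u = (-2)*(-2) + (1)*(1) = 5.
coefficient = 9 / 5 = 9/5.
proj_u(v) = 9/5 · [-2, 1] = [-18/5, 9/5].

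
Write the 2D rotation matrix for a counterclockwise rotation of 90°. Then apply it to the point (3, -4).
R = [[0, -1], [1, 0]]; R·(3, -4) = (4, 3)

Rotation matrix formula: R(θ) = [[cos θ, -sin θ], [sin θ, cos θ]]
For θ = 90°:
cos(90°) = 0
sin(90°) = 1
R = [[0, -1], [1, 0]]
Apply to (3, -4): [0·3 + (-1)·-4, 1·3 + 0·-4] = (4, 3)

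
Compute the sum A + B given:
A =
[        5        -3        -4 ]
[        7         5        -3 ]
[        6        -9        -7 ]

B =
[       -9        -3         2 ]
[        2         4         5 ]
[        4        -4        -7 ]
A + B =
[       -4        -6        -2 ]
[        9         9         2 ]
[       10       -13       -14 ]

Matrix addition is elementwise: (A+B)[i][j] = A[i][j] + B[i][j].
  (A+B)[0][0] = (5) + (-9) = -4
  (A+B)[0][1] = (-3) + (-3) = -6
  (A+B)[0][2] = (-4) + (2) = -2
  (A+B)[1][0] = (7) + (2) = 9
  (A+B)[1][1] = (5) + (4) = 9
  (A+B)[1][2] = (-3) + (5) = 2
  (A+B)[2][0] = (6) + (4) = 10
  (A+B)[2][1] = (-9) + (-4) = -13
  (A+B)[2][2] = (-7) + (-7) = -14
A + B =
[       -4        -6        -2 ]
[        9         9         2 ]
[       10       -13       -14 ]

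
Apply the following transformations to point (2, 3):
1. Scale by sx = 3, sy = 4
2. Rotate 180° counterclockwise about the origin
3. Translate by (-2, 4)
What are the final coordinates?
(-8, -8)

Step 1: Scale → (6, 12)
Step 2: Rotate 180° → (-6, -12)
Step 3: Translate → (-8, -8)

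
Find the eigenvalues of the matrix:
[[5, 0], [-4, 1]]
λ = 1 and λ = 5

Characteristic equation: det(A - λI) = 0
λ² - (trace)λ + (det) = 0
λ² - (6)λ + (5) = 0
λ² - 6λ + 5 = 0
Solving: λ = 1, 5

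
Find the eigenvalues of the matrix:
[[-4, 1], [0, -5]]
λ = -5 and λ = -4

Characteristic equation: det(A - λI) = 0
λ² - (trace)λ + (det) = 0
λ² - (-9)λ + (20) = 0
λ² + 9λ + 20 = 0
Solving: λ = -5, -4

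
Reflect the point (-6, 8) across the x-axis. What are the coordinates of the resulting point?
(-6, -8)

Reflection across x-axis: (-6, 8) → (-6, -8)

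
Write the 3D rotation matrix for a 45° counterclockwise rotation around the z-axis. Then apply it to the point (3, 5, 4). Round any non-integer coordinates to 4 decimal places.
R = [[√2/2, -√2/2, 0], [√2/2, √2/2, 0], [0, 0, 1]]; R·(3, 5, 4) = (-1.4142, 5.6569, 4.0000)

Rotation matrix for 45° around z-axis:
cos(45°) = √2/2, sin(45°) = √2/2
R = [[√2/2, -√2/2, 0], [√2/2, √2/2, 0], [0, 0, 1]]
Apply to (3, 5, 4): R·[3, 5, 4]ᵀ = (-1.4142, 5.6569, 4.0000)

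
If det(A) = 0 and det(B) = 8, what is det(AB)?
0

Use the multiplicative property of determinants: det(AB) = det(A)*det(B).
det(AB) = (0)*(8) = 0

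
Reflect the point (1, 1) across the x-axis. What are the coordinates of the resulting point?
(1, -1)

Reflection across x-axis: (1, 1) → (1, -1)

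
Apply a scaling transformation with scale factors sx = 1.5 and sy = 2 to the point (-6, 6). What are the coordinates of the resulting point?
(-9.0, 12)

Scaling matrix:
[[1.50, 0], [0, 2]]
Result: (-6 × 1.5, 6 × 2) = (-9.0, 12)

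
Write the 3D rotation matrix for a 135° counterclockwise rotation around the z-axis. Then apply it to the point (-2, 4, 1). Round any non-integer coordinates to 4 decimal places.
R = [[-√2/2, -√2/2, 0], [√2/2, -√2/2, 0], [0, 0, 1]]; R·(-2, 4, 1) = (-1.4142, -4.2426, 1.0000)

Rotation matrix for 135° around z-axis:
cos(135°) = -√2/2, sin(135°) = √2/2
R = [[-√2/2, -√2/2, 0], [√2/2, -√2/2, 0], [0, 0, 1]]
Apply to (-2, 4, 1): R·[-2, 4, 1]ᵀ = (-1.4142, -4.2426, 1.0000)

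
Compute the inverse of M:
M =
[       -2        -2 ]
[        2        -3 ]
det(M) = 10
M⁻¹ =
[    -3/10       1/5 ]
[     -1/5      -1/5 ]

For a 2×2 matrix M = [[a, b], [c, d]] with det(M) ≠ 0, M⁻¹ = (1/det(M)) * [[d, -b], [-c, a]].
det(M) = (-2)*(-3) - (-2)*(2) = 6 + 4 = 10.
M⁻¹ = (1/10) * [[-3, 2], [-2, -2]].
Dividing each entry by 10 and reducing:
M⁻¹ =
[    -3/10       1/5 ]
[     -1/5      -1/5 ]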